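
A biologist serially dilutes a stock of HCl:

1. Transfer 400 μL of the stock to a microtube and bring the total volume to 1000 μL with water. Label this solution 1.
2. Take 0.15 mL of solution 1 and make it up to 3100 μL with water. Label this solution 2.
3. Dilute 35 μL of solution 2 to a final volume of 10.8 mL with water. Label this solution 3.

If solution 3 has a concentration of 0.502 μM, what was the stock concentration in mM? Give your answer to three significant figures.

8.00 mM

Step 1: 400 μL brought to 1000 μL → factor 1000/400 = 2.5
Step 2: 0.15 mL brought to 3100 μL → factor 3.1/0.15 = 20.667
Step 3: 35 μL brought to 10.8 mL → factor 10800/35 = 308.57
Overall dilution factor = 2.5 × 20.667 × 308.57 = 15943
Stock = 0.502 μM × 15943 = 8003 μM = 8.00 mM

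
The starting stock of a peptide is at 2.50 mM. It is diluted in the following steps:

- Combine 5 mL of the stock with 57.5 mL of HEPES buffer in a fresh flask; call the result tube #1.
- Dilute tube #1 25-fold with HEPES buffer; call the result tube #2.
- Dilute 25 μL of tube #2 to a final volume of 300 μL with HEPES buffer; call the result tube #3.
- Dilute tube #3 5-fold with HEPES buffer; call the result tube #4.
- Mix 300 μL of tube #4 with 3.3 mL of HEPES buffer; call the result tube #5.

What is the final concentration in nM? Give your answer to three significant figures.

Step 1: 5 mL + 57.5 mL = 62.5 mL total → factor 62.5/5 = 12.5
Step 2: 25-fold → factor 25
Step 3: 25 μL brought to 300 μL → factor 300/25 = 12
Step 4: 5-fold → factor 5
Step 5: 300 μL + 3.3 mL = 3600 μL total → factor 3600/300 = 12
Overall dilution factor = 12.5 × 25 × 12 × 5 × 12 = 2.25 × 10^5
Final = 2.50 mM / 2.25 × 10^5 = 1.111 × 10^-5 mM = 11.1 nM

11.1 nM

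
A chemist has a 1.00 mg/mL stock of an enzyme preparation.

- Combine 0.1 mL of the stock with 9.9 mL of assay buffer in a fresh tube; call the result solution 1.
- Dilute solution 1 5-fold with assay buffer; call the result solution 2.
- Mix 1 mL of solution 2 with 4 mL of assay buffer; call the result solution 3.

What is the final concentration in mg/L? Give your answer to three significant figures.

0.400 mg/L

Step 1: 0.1 mL + 9.9 mL = 10 mL total → factor 10/0.1 = 100
Step 2: 5-fold → factor 5
Step 3: 1 mL + 4 mL = 5 mL total → factor 5/1 = 5
Overall dilution factor = 100 × 5 × 5 = 2500
Final = 1.00 mg/mL / 2500 = 0.0004000 mg/mL = 0.400 mg/L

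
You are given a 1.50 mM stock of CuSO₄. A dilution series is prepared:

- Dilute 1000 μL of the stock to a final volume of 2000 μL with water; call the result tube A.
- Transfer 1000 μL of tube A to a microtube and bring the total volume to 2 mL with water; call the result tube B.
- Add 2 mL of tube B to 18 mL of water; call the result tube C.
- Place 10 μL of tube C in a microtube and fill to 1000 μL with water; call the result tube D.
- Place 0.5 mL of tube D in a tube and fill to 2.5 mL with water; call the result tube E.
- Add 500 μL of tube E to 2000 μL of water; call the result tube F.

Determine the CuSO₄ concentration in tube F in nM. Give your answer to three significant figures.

15.0 nM

Step 1: 1000 μL brought to 2000 μL → factor 2000/1000 = 2
Step 2: 1000 μL brought to 2 mL → factor 2000/1000 = 2
Step 3: 2 mL + 18 mL = 20 mL total → factor 20/2 = 10
Step 4: 10 μL brought to 1000 μL → factor 1000/10 = 100
Step 5: 0.5 mL brought to 2.5 mL → factor 2.5/0.5 = 5
Step 6: 500 μL + 2000 μL = 2500 μL total → factor 2500/500 = 5
Overall dilution factor = 2 × 2 × 10 × 100 × 5 × 5 = 1 × 10^5
Final = 1.50 mM / 1 × 10^5 = 1.500 × 10^-5 mM = 15.0 nM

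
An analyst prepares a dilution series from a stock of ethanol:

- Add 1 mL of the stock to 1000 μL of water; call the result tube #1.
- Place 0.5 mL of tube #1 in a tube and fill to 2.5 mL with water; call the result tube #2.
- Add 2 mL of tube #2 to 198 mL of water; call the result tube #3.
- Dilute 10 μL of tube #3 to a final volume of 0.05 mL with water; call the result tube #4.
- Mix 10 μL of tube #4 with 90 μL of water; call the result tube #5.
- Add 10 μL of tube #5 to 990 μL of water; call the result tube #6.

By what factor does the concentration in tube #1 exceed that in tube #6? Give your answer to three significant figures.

Step 1: 1 mL + 1000 μL = 2 mL total → factor 2/1 = 2
Step 2: 0.5 mL brought to 2.5 mL → factor 2.5/0.5 = 5
Step 3: 2 mL + 198 mL = 200 mL total → factor 200/2 = 100
Step 4: 10 μL brought to 0.05 mL → factor 50/10 = 5
Step 5: 10 μL + 90 μL = 100 μL total → factor 100/10 = 10
Step 6: 10 μL + 990 μL = 1000 μL total → factor 1000/10 = 100
Dilution factor to tube #1 = 2; to tube #6 = 5 × 10^6
[tube #1]/[tube #6] = (factor to tube #6)/(factor to tube #1) = 5 × 10^6/2 = 2.50 × 10^6

2.50 × 10^6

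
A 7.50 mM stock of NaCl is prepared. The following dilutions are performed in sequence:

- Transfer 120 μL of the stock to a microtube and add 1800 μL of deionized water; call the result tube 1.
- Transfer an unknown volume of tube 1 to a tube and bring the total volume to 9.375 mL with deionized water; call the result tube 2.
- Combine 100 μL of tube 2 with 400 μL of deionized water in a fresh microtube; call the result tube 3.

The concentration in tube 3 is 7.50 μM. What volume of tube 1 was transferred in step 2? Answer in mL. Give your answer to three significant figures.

Step 1: 120 μL + 1800 μL = 1920 μL total → factor 1920/120 = 16
Step 2: v brought to 9.375 mL → factor = 9.375 mL/v
Step 3: 100 μL + 400 μL = 500 μL total → factor 500/100 = 5
Product of known-step factors = 80
Overall factor = 7.50 mM / (7.50 μM) = 1000
Step-2 factor = 1000 / 80 = 12.5
v = 9.375 mL / 12.5 = 0.750 mL

0.750 mL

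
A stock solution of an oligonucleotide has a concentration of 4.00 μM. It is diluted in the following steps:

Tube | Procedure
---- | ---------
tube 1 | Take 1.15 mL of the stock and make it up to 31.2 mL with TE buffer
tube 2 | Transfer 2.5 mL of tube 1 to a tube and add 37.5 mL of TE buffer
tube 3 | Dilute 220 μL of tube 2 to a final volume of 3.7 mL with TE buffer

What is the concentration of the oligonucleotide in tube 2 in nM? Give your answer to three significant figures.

9.21 nM

Step 1: 1.15 mL brought to 31.2 mL → factor 31.2/1.15 = 27.13
Step 2: 2.5 mL + 37.5 mL = 40 mL total → factor 40/2.5 = 16
Dilution factor through tube 2 = 27.13 × 16 = 434.09
[tube 2] = 4.00 μM / 434.09 = 0.009215 μM = 9.21 nM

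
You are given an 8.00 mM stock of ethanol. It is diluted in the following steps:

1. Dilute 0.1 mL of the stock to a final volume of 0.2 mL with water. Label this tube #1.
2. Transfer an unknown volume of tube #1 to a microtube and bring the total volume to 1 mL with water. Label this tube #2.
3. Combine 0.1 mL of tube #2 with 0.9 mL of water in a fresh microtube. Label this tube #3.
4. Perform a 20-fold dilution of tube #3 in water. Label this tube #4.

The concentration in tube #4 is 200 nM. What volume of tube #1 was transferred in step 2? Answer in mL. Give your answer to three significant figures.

Step 1: 0.1 mL brought to 0.2 mL → factor 0.2/0.1 = 2
Step 2: v brought to 1 mL → factor = 1 mL/v
Step 3: 0.1 mL + 0.9 mL = 1 mL total → factor 1/0.1 = 10
Step 4: 20-fold → factor 20
Product of known-step factors = 400
Overall factor = 8.00 mM / (200 nM) = 40000
Step-2 factor = 40000 / 400 = 100
v = 1 mL / 100 = 0.0100 mL

0.0100 mL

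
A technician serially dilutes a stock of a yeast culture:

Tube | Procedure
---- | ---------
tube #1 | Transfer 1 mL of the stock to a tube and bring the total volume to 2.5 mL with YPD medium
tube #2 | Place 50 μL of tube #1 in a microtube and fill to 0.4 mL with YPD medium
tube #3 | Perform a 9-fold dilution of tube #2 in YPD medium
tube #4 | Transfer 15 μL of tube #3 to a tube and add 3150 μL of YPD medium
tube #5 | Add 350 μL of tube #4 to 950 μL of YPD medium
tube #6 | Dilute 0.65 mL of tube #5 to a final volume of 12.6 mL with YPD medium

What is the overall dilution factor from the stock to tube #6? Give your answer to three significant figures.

2.73 × 10^6

Step 1: 1 mL brought to 2.5 mL → factor 2.5/1 = 2.5
Step 2: 50 μL brought to 0.4 mL → factor 400/50 = 8
Step 3: 9-fold → factor 9
Step 4: 15 μL + 3150 μL = 3165 μL total → factor 3165/15 = 211
Step 5: 350 μL + 950 μL = 1300 μL total → factor 1300/350 = 3.7143
Step 6: 0.65 mL brought to 12.6 mL → factor 12.6/0.65 = 19.385
Overall dilution factor = 2.5 × 8 × 9 × 211 × 3.7143 × 19.385 = 2.7346 × 10^6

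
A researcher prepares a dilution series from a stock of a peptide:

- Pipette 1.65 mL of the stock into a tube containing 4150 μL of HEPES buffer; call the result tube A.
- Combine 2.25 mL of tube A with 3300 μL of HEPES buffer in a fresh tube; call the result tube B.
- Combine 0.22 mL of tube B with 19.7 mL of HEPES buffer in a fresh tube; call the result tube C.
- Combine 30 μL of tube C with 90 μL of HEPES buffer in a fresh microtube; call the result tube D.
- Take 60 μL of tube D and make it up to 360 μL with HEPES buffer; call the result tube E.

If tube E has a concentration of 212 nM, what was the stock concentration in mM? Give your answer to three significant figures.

Step 1: 1.65 mL + 4150 μL = 5.8 mL total → factor 5.8/1.65 = 3.5152
Step 2: 2.25 mL + 3300 μL = 5.55 mL total → factor 5.55/2.25 = 2.4667
Step 3: 0.22 mL + 19.7 mL = 19.92 mL total → factor 19.92/0.22 = 90.545
Step 4: 30 μL + 90 μL = 120 μL total → factor 120/30 = 4
Step 5: 60 μL brought to 360 μL → factor 360/60 = 6
Overall dilution factor = 3.5152 × 2.4667 × 90.545 × 4 × 6 = 18842
Stock = 212 nM × 18842 = 3.995 × 10^6 nM = 3.99 mM

3.99 mM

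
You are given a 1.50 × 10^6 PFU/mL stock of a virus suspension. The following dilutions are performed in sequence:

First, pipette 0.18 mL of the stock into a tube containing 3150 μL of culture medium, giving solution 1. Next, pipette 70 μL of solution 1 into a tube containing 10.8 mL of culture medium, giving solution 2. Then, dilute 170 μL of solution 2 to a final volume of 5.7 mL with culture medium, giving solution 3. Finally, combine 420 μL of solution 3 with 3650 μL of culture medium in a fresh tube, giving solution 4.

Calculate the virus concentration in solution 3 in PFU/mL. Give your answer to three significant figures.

15.6 PFU/mL

Step 1: 0.18 mL + 3150 μL = 3.33 mL total → factor 3.33/0.18 = 18.5
Step 2: 70 μL + 10.8 mL = 10870 μL total → factor 10870/70 = 155.29
Step 3: 170 μL brought to 5.7 mL → factor 5700/170 = 33.529
Dilution factor through solution 3 = 18.5 × 155.29 × 33.529 = 96323
[solution 3] = 1.50 × 10^6 PFU/mL / 96323 = 15.6 PFU/mL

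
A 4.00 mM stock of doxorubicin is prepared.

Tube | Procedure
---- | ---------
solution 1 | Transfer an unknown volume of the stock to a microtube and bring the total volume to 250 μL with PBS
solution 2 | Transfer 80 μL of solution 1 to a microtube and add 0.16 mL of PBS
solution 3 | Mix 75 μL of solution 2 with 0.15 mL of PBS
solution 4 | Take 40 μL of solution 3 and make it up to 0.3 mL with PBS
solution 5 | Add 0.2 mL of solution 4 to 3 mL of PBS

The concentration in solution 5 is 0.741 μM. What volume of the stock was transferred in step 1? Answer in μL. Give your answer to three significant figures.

50.0 μL

Step 1: v brought to 250 μL → factor = 250 μL/v
Step 2: 80 μL + 0.16 mL = 240 μL total → factor 240/80 = 3
Step 3: 75 μL + 0.15 mL = 225 μL total → factor 225/75 = 3
Step 4: 40 μL brought to 0.3 mL → factor 300/40 = 7.5
Step 5: 0.2 mL + 3 mL = 3.2 mL total → factor 3.2/0.2 = 16
Product of known-step factors = 1080
Overall factor = 4.00 mM / (0.741 μM) = 5398.1
Step-1 factor = 5398.1 / 1080 = 4.9983
v = 250 μL / 4.9983 = 50.0 μL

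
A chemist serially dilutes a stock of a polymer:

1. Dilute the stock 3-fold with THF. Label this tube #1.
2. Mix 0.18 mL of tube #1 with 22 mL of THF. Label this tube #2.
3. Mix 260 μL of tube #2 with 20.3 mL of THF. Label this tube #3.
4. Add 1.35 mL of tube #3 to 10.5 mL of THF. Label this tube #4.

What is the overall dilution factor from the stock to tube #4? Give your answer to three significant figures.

2.57 × 10^5

Step 1: 3-fold → factor 3
Step 2: 0.18 mL + 22 mL = 22.18 mL total → factor 22.18/0.18 = 123.22
Step 3: 260 μL + 20.3 mL = 20560 μL total → factor 20560/260 = 79.077
Step 4: 1.35 mL + 10.5 mL = 11.85 mL total → factor 11.85/1.35 = 8.7778
Overall dilution factor = 3 × 123.22 × 79.077 × 8.7778 = 2.5659 × 10^5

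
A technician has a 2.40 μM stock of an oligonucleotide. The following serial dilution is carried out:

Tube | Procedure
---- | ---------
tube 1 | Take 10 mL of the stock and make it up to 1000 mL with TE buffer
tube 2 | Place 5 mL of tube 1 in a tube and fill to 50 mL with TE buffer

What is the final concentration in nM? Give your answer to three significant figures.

2.40 nM

Step 1: 10 mL brought to 1000 mL → factor 1000/10 = 100
Step 2: 5 mL brought to 50 mL → factor 50/5 = 10
Overall dilution factor = 100 × 10 = 1000
Final = 2.40 μM / 1000 = 0.002400 μM = 2.40 nM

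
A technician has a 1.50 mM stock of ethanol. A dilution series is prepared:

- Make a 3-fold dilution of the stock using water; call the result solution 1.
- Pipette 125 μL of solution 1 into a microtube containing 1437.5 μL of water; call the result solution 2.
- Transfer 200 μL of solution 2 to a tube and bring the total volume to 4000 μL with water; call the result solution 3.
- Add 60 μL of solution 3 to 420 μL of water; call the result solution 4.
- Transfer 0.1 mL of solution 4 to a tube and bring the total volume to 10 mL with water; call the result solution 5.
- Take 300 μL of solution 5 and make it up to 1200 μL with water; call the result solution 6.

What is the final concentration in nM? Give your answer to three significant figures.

0.625 nM

Step 1: 3-fold → factor 3
Step 2: 125 μL + 1437.5 μL = 1562.5 μL total → factor 1562.5/125 = 12.5
Step 3: 200 μL brought to 4000 μL → factor 4000/200 = 20
Step 4: 60 μL + 420 μL = 480 μL total → factor 480/60 = 8
Step 5: 0.1 mL brought to 10 mL → factor 10/0.1 = 100
Step 6: 300 μL brought to 1200 μL → factor 1200/300 = 4
Overall dilution factor = 3 × 12.5 × 20 × 8 × 100 × 4 = 2.4 × 10^6
Final = 1.50 mM / 2.4 × 10^6 = 6.250 × 10^-7 mM = 0.625 nM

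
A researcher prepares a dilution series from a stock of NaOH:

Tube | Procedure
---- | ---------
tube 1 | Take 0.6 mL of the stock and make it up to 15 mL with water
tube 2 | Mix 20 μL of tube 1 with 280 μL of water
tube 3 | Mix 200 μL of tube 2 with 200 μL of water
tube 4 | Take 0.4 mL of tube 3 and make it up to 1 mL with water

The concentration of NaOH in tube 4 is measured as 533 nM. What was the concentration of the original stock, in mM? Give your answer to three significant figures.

0.999 mM

Step 1: 0.6 mL brought to 15 mL → factor 15/0.6 = 25
Step 2: 20 μL + 280 μL = 300 μL total → factor 300/20 = 15
Step 3: 200 μL + 200 μL = 400 μL total → factor 400/200 = 2
Step 4: 0.4 mL brought to 1 mL → factor 1/0.4 = 2.5
Overall dilution factor = 25 × 15 × 2 × 2.5 = 1875
Stock = 533 nM × 1875 = 9.994 × 10^5 nM = 0.999 mM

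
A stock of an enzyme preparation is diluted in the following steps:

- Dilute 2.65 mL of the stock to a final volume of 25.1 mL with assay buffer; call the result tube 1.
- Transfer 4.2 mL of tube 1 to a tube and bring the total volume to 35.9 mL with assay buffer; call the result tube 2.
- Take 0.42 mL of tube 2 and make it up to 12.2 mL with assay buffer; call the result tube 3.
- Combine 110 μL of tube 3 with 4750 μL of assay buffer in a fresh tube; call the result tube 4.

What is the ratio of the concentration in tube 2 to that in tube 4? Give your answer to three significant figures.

1.28 × 10^3

Step 1: 2.65 mL brought to 25.1 mL → factor 25.1/2.65 = 9.4717
Step 2: 4.2 mL brought to 35.9 mL → factor 35.9/4.2 = 8.5476
Step 3: 0.42 mL brought to 12.2 mL → factor 12.2/0.42 = 29.048
Step 4: 110 μL + 4750 μL = 4860 μL total → factor 4860/110 = 44.182
Dilution factor to tube 2 = 80.96; to tube 4 = 1.039 × 10^5
[tube 2]/[tube 4] = (factor to tube 4)/(factor to tube 2) = 1.039 × 10^5/80.96 = 1.28 × 10^3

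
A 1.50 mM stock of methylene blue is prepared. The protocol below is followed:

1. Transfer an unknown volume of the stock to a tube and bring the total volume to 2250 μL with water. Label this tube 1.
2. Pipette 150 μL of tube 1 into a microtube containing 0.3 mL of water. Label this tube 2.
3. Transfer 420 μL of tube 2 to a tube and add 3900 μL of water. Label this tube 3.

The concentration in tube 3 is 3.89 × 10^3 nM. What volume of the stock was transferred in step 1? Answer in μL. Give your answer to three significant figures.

Step 1: v brought to 2250 μL → factor = 2250 μL/v
Step 2: 150 μL + 0.3 mL = 450 μL total → factor 450/150 = 3
Step 3: 420 μL + 3900 μL = 4320 μL total → factor 4320/420 = 10.286
Product of known-step factors = 30.857
Overall factor = 1.50 mM / (3.89 × 10^3 nM) = 385.6
Step-1 factor = 385.6 / 30.857 = 12.496
v = 2250 μL / 12.496 = 180 μL

180 μL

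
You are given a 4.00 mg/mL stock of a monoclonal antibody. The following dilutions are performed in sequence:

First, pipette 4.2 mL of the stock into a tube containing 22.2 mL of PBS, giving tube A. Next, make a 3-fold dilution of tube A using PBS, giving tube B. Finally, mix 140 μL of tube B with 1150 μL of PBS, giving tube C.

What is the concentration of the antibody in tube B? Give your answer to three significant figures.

Step 1: 4.2 mL + 22.2 mL = 26.4 mL total → factor 26.4/4.2 = 6.2857
Step 2: 3-fold → factor 3
Dilution factor through tube B = 6.2857 × 3 = 18.857
[tube B] = 4.00 mg/mL / 18.857 = 0.212 mg/mL

0.212 mg/mL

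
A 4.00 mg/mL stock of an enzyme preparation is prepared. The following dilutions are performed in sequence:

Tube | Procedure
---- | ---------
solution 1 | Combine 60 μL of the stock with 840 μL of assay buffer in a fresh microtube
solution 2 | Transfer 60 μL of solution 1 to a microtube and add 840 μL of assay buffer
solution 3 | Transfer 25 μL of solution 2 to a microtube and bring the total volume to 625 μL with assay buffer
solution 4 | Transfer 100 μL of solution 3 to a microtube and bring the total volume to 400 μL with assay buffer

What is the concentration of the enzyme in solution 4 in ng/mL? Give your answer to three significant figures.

Step 1: 60 μL + 840 μL = 900 μL total → factor 900/60 = 15
Step 2: 60 μL + 840 μL = 900 μL total → factor 900/60 = 15
Step 3: 25 μL brought to 625 μL → factor 625/25 = 25
Step 4: 100 μL brought to 400 μL → factor 400/100 = 4
Overall dilution factor = 15 × 15 × 25 × 4 = 22500
Final = 4.00 mg/mL / 22500 = 0.0001778 mg/mL = 178 ng/mL

178 ng/mL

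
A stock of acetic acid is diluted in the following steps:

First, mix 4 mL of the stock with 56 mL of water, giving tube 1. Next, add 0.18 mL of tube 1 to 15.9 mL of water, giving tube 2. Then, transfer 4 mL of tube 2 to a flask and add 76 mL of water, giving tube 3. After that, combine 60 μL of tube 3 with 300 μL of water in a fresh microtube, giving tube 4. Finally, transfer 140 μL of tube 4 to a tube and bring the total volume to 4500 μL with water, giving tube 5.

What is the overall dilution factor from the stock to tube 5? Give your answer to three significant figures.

Step 1: 4 mL + 56 mL = 60 mL total → factor 60/4 = 15
Step 2: 0.18 mL + 15.9 mL = 16.08 mL total → factor 16.08/0.18 = 89.333
Step 3: 4 mL + 76 mL = 80 mL total → factor 80/4 = 20
Step 4: 60 μL + 300 μL = 360 μL total → factor 360/60 = 6
Step 5: 140 μL brought to 4500 μL → factor 4500/140 = 32.143
Overall dilution factor = 15 × 89.333 × 20 × 6 × 32.143 = 5.1686 × 10^6

5.17 × 10^6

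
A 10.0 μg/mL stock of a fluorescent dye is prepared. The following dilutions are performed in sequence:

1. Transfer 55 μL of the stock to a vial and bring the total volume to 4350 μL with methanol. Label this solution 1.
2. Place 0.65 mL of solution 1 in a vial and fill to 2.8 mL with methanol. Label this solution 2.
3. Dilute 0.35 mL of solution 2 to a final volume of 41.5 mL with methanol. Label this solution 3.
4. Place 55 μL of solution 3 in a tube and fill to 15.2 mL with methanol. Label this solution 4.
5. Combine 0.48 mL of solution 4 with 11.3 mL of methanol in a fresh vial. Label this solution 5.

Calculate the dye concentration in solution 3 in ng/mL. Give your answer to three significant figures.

Step 1: 55 μL brought to 4350 μL → factor 4350/55 = 79.091
Step 2: 0.65 mL brought to 2.8 mL → factor 2.8/0.65 = 4.3077
Step 3: 0.35 mL brought to 41.5 mL → factor 41.5/0.35 = 118.57
Dilution factor through solution 3 = 79.091 × 4.3077 × 118.57 = 40397
[solution 3] = 10.0 μg/mL / 40397 = 0.0002475 μg/mL = 0.248 ng/mL

0.248 ng/mL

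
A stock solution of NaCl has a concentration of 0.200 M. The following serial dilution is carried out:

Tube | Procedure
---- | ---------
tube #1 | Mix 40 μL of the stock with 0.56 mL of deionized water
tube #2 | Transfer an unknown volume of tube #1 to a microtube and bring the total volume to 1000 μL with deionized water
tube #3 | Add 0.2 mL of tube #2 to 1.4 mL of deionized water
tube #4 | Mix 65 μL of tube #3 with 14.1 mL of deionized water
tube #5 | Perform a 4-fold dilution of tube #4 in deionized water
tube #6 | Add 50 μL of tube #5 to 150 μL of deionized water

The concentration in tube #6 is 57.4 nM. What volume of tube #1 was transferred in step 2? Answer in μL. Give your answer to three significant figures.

Step 1: 40 μL + 0.56 mL = 600 μL total → factor 600/40 = 15
Step 2: v brought to 1000 μL → factor = 1000 μL/v
Step 3: 0.2 mL + 1.4 mL = 1.6 mL total → factor 1.6/0.2 = 8
Step 4: 65 μL + 14.1 mL = 14165 μL total → factor 14165/65 = 217.92
Step 5: 4-fold → factor 4
Step 6: 50 μL + 150 μL = 200 μL total → factor 200/50 = 4
Product of known-step factors = 4.1841 × 10^5
Overall factor = 0.200 M / (57.4 nM) = 3.4843 × 10^6
Step-2 factor = 3.4843 × 10^6 / 4.1841 × 10^5 = 8.3275
v = 1000 μL / 8.3275 = 120 μL

120 μL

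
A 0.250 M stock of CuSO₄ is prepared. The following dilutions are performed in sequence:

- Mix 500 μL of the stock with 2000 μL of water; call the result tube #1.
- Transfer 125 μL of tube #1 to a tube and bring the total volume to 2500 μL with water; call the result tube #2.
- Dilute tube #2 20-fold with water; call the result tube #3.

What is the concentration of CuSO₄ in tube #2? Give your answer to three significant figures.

0.00250 M

Step 1: 500 μL + 2000 μL = 2500 μL total → factor 2500/500 = 5
Step 2: 125 μL brought to 2500 μL → factor 2500/125 = 20
Dilution factor through tube #2 = 5 × 20 = 100
[tube #2] = 0.250 M / 100 = 0.00250 M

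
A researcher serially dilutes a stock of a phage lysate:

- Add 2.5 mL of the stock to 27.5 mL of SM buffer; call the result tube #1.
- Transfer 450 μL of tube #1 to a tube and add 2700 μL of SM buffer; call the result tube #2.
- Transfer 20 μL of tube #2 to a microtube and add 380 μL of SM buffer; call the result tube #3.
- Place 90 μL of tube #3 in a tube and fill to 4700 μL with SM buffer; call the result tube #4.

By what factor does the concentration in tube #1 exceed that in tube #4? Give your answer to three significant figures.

7.31 × 10^3

Step 1: 2.5 mL + 27.5 mL = 30 mL total → factor 30/2.5 = 12
Step 2: 450 μL + 2700 μL = 3150 μL total → factor 3150/450 = 7
Step 3: 20 μL + 380 μL = 400 μL total → factor 400/20 = 20
Step 4: 90 μL brought to 4700 μL → factor 4700/90 = 52.222
Dilution factor to tube #1 = 12; to tube #4 = 87733
[tube #1]/[tube #4] = (factor to tube #4)/(factor to tube #1) = 87733/12 = 7.31 × 10^3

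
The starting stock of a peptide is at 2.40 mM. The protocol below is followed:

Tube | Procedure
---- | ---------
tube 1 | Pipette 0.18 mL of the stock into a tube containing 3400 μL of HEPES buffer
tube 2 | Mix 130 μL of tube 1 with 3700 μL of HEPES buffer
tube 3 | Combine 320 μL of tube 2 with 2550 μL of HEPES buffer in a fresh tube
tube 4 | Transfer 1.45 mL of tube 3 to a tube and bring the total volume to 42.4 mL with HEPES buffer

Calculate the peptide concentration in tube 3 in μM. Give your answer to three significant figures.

Step 1: 0.18 mL + 3400 μL = 3.58 mL total → factor 3.58/0.18 = 19.889
Step 2: 130 μL + 3700 μL = 3830 μL total → factor 3830/130 = 29.462
Step 3: 320 μL + 2550 μL = 2870 μL total → factor 2870/320 = 8.9688
Dilution factor through tube 3 = 19.889 × 29.462 × 8.9688 = 5255.3
[tube 3] = 2.40 mM / 5255.3 = 0.0004567 mM = 0.457 μM

0.457 μM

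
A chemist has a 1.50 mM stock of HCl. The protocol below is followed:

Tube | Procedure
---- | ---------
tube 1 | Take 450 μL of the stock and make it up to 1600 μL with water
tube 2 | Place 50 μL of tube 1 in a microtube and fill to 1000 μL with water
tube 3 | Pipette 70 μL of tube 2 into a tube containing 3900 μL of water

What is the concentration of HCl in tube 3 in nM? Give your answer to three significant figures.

Step 1: 450 μL brought to 1600 μL → factor 1600/450 = 3.5556
Step 2: 50 μL brought to 1000 μL → factor 1000/50 = 20
Step 3: 70 μL + 3900 μL = 3970 μL total → factor 3970/70 = 56.714
Overall dilution factor = 3.5556 × 20 × 56.714 = 4033
Final = 1.50 mM / 4033 = 0.0003719 mM = 372 nM

372 nM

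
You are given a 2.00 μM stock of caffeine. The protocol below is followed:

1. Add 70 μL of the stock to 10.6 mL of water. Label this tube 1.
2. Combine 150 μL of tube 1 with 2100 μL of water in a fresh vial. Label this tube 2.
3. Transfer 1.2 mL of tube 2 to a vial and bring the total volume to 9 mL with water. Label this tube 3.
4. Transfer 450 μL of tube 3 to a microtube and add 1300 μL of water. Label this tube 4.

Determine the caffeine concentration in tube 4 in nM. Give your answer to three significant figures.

0.0300 nM

Step 1: 70 μL + 10.6 mL = 10670 μL total → factor 10670/70 = 152.43
Step 2: 150 μL + 2100 μL = 2250 μL total → factor 2250/150 = 15
Step 3: 1.2 mL brought to 9 mL → factor 9/1.2 = 7.5
Step 4: 450 μL + 1300 μL = 1750 μL total → factor 1750/450 = 3.8889
Overall dilution factor = 152.43 × 15 × 7.5 × 3.8889 = 66688
Final = 2.00 μM / 66688 = 2.999 × 10^-5 μM = 0.0300 nM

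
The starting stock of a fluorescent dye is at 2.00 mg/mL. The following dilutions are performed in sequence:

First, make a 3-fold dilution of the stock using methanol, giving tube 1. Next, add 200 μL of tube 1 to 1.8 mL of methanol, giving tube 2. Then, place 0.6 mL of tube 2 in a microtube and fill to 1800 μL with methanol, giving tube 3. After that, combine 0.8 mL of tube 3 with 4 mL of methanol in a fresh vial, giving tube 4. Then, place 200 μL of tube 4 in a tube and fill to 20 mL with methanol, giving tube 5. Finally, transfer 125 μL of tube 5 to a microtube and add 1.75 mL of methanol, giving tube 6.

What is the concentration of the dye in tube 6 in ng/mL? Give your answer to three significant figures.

2.47 ng/mL

Step 1: 3-fold → factor 3
Step 2: 200 μL + 1.8 mL = 2000 μL total → factor 2000/200 = 10
Step 3: 0.6 mL brought to 1800 μL → factor 1.8/0.6 = 3
Step 4: 0.8 mL + 4 mL = 4.8 mL total → factor 4.8/0.8 = 6
Step 5: 200 μL brought to 20 mL → factor 20000/200 = 100
Step 6: 125 μL + 1.75 mL = 1875 μL total → factor 1875/125 = 15
Overall dilution factor = 3 × 10 × 3 × 6 × 100 × 15 = 8.1 × 10^5
Final = 2.00 mg/mL / 8.1 × 10^5 = 2.469 × 10^-6 mg/mL = 2.47 ng/mL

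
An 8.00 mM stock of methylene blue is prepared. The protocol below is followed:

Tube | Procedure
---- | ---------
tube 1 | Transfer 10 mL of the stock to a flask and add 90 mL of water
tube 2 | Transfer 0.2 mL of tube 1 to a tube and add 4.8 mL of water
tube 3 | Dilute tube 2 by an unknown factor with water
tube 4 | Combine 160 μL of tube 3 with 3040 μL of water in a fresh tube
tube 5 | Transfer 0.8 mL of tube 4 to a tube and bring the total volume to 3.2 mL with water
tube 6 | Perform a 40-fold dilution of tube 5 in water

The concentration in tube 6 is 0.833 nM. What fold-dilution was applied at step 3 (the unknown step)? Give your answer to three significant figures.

12.0-fold

Step 1: 10 mL + 90 mL = 100 mL total → factor 100/10 = 10
Step 2: 0.2 mL + 4.8 mL = 5 mL total → factor 5/0.2 = 25
Step 3: unknown factor x
Step 4: 160 μL + 3040 μL = 3200 μL total → factor 3200/160 = 20
Step 5: 0.8 mL brought to 3.2 mL → factor 3.2/0.8 = 4
Step 6: 40-fold → factor 40
Product of known-step factors = 8 × 10^5
Overall factor = 8.00 mM / (0.833 nM) = 9.6038 × 10^6
x = 9.6038 × 10^6 / 8 × 10^5 = 12.0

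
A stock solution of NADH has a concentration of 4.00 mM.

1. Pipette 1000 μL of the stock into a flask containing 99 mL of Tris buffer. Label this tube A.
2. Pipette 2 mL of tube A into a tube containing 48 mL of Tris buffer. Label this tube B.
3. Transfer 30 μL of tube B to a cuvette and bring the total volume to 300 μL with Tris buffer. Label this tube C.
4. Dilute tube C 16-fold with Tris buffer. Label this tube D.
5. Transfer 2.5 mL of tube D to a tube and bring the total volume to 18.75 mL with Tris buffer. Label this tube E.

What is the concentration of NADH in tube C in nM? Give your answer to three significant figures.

160 nM

Step 1: 1000 μL + 99 mL = 1 × 10^5 μL total → factor 1 × 10^5/1000 = 100
Step 2: 2 mL + 48 mL = 50 mL total → factor 50/2 = 25
Step 3: 30 μL brought to 300 μL → factor 300/30 = 10
Dilution factor through tube C = 100 × 25 × 10 = 25000
[tube C] = 4.00 mM / 25000 = 0.0001600 mM = 160 nM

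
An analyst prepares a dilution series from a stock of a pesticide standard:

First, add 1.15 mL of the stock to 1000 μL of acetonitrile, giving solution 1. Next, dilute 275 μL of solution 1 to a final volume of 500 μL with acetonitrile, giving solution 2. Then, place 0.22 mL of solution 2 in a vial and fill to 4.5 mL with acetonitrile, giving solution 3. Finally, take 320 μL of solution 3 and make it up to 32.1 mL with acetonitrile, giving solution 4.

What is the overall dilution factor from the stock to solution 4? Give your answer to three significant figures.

Step 1: 1.15 mL + 1000 μL = 2.15 mL total → factor 2.15/1.15 = 1.8696
Step 2: 275 μL brought to 500 μL → factor 500/275 = 1.8182
Step 3: 0.22 mL brought to 4.5 mL → factor 4.5/0.22 = 20.455
Step 4: 320 μL brought to 32.1 mL → factor 32100/320 = 100.31
Overall dilution factor = 1.8696 × 1.8182 × 20.455 × 100.31 = 6974.7

6.97 × 10^3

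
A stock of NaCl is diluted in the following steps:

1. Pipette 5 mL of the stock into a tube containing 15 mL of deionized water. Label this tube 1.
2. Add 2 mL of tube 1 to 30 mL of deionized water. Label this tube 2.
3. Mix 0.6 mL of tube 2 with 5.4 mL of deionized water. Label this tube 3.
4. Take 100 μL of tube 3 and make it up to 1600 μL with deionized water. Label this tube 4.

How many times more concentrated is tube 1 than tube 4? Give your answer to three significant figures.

2.56 × 10^3

Step 1: 5 mL + 15 mL = 20 mL total → factor 20/5 = 4
Step 2: 2 mL + 30 mL = 32 mL total → factor 32/2 = 16
Step 3: 0.6 mL + 5.4 mL = 6 mL total → factor 6/0.6 = 10
Step 4: 100 μL brought to 1600 μL → factor 1600/100 = 16
Dilution factor to tube 1 = 4; to tube 4 = 10240
[tube 1]/[tube 4] = (factor to tube 4)/(factor to tube 1) = 10240/4 = 2.56 × 10^3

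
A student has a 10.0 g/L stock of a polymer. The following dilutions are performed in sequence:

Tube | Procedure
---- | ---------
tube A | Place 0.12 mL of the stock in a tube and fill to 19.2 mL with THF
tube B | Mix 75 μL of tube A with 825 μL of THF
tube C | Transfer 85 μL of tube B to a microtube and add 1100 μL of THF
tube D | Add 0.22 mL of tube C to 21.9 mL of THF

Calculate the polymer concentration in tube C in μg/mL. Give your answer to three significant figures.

Step 1: 0.12 mL brought to 19.2 mL → factor 19.2/0.12 = 160
Step 2: 75 μL + 825 μL = 900 μL total → factor 900/75 = 12
Step 3: 85 μL + 1100 μL = 1185 μL total → factor 1185/85 = 13.941
Dilution factor through tube C = 160 × 12 × 13.941 = 26767
[tube C] = 10.0 g/L / 26767 = 0.0003736 g/L = 0.374 μg/mL

0.374 μg/mL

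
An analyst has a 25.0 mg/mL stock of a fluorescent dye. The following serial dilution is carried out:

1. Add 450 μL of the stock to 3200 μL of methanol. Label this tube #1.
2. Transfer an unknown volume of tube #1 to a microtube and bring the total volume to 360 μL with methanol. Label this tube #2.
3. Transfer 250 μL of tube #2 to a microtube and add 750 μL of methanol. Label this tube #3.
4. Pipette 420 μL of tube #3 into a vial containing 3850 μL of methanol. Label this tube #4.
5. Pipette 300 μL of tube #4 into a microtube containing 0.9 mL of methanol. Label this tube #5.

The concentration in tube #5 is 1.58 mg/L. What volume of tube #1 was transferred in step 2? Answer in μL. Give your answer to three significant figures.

Step 1: 450 μL + 3200 μL = 3650 μL total → factor 3650/450 = 8.1111
Step 2: v brought to 360 μL → factor = 360 μL/v
Step 3: 250 μL + 750 μL = 1000 μL total → factor 1000/250 = 4
Step 4: 420 μL + 3850 μL = 4270 μL total → factor 4270/420 = 10.167
Step 5: 300 μL + 0.9 mL = 1200 μL total → factor 1200/300 = 4
Product of known-step factors = 1319.4
Overall factor = 25.0 mg/mL / (1.58 mg/L) = 15823
Step-2 factor = 15823 / 1319.4 = 11.992
v = 360 μL / 11.992 = 30.0 μL

30.0 μL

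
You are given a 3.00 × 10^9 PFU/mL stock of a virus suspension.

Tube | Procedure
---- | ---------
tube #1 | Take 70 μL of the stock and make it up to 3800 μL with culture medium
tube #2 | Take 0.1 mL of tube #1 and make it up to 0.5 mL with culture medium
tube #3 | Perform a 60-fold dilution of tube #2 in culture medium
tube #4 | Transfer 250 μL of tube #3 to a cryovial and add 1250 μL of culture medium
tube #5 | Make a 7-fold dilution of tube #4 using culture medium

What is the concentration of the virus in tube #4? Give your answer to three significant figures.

Step 1: 70 μL brought to 3800 μL → factor 3800/70 = 54.286
Step 2: 0.1 mL brought to 0.5 mL → factor 0.5/0.1 = 5
Step 3: 60-fold → factor 60
Step 4: 250 μL + 1250 μL = 1500 μL total → factor 1500/250 = 6
Dilution factor through tube #4 = 54.286 × 5 × 60 × 6 = 97714
[tube #4] = 3.00 × 10^9 PFU/mL / 97714 = 3.07 × 10^4 PFU/mL

3.07 × 10^4 PFU/mL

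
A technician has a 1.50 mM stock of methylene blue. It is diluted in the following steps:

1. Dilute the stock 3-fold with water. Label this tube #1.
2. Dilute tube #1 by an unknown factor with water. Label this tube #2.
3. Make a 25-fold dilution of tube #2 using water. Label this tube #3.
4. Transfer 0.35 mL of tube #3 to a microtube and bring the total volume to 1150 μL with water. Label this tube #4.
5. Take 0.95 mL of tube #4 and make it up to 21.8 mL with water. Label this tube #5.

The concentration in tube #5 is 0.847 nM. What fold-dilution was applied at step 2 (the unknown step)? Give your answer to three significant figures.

313-fold

Step 1: 3-fold → factor 3
Step 2: unknown factor x
Step 3: 25-fold → factor 25
Step 4: 0.35 mL brought to 1150 μL → factor 1.15/0.35 = 3.2857
Step 5: 0.95 mL brought to 21.8 mL → factor 21.8/0.95 = 22.947
Product of known-step factors = 5654.9
Overall factor = 1.50 mM / (0.847 nM) = 1.771 × 10^6
x = 1.771 × 10^6 / 5654.9 = 313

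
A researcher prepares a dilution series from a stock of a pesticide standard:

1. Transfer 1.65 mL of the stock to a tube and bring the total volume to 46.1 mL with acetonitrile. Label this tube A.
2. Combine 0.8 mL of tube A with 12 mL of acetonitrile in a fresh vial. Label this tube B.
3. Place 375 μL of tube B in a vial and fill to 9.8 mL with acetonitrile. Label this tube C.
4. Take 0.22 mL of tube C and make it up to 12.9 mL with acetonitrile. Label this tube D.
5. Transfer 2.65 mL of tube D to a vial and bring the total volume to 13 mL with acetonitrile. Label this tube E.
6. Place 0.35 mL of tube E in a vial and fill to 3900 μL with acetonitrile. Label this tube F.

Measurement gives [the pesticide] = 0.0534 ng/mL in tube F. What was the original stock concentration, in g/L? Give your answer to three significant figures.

2.00 g/L

Step 1: 1.65 mL brought to 46.1 mL → factor 46.1/1.65 = 27.939
Step 2: 0.8 mL + 12 mL = 12.8 mL total → factor 12.8/0.8 = 16
Step 3: 375 μL brought to 9.8 mL → factor 9800/375 = 26.133
Step 4: 0.22 mL brought to 12.9 mL → factor 12.9/0.22 = 58.636
Step 5: 2.65 mL brought to 13 mL → factor 13/2.65 = 4.9057
Step 6: 0.35 mL brought to 3900 μL → factor 3.9/0.35 = 11.143
Overall dilution factor = 27.939 × 16 × 26.133 × 58.636 × 4.9057 × 11.143 = 3.7445 × 10^7
Stock = 0.0534 ng/mL × 3.7445 × 10^7 = 2.000 × 10^6 ng/mL = 2.00 g/L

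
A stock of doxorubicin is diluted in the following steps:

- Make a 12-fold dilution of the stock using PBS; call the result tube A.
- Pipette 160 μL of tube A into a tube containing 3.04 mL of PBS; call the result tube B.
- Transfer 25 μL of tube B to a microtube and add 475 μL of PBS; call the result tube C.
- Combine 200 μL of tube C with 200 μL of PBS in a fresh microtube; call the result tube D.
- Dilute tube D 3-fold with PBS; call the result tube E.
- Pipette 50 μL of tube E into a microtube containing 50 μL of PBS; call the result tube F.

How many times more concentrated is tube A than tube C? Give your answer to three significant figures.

400

Step 1: 12-fold → factor 12
Step 2: 160 μL + 3.04 mL = 3200 μL total → factor 3200/160 = 20
Step 3: 25 μL + 475 μL = 500 μL total → factor 500/25 = 20
Dilution factor to tube A = 12; to tube C = 4800
[tube A]/[tube C] = (factor to tube C)/(factor to tube A) = 4800/12 = 400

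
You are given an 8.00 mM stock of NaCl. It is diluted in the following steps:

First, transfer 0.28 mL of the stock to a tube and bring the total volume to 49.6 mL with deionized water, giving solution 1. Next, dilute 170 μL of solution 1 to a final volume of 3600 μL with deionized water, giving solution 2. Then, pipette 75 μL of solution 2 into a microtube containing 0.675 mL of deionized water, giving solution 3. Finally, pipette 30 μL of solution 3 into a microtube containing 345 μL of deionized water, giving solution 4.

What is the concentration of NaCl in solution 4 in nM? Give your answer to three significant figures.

Step 1: 0.28 mL brought to 49.6 mL → factor 49.6/0.28 = 177.14
Step 2: 170 μL brought to 3600 μL → factor 3600/170 = 21.176
Step 3: 75 μL + 0.675 mL = 750 μL total → factor 750/75 = 10
Step 4: 30 μL + 345 μL = 375 μL total → factor 375/30 = 12.5
Overall dilution factor = 177.14 × 21.176 × 10 × 12.5 = 4.6891 × 10^5
Final = 8.00 mM / 4.6891 × 10^5 = 1.706 × 10^-5 mM = 17.1 nM

17.1 nM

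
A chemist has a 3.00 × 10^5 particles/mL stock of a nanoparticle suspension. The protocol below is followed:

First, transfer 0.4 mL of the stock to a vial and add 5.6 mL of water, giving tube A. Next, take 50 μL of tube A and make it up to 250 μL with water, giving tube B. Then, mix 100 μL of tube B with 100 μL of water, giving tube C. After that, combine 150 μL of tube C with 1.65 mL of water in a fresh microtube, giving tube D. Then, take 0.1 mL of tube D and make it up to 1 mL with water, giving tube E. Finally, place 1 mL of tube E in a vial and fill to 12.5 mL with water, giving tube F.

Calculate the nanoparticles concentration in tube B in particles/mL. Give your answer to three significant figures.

4.00 × 10^3 particles/mL

Step 1: 0.4 mL + 5.6 mL = 6 mL total → factor 6/0.4 = 15
Step 2: 50 μL brought to 250 μL → factor 250/50 = 5
Dilution factor through tube B = 15 × 5 = 75
[tube B] = 3.00 × 10^5 particles/mL / 75 = 4.00 × 10^3 particles/mL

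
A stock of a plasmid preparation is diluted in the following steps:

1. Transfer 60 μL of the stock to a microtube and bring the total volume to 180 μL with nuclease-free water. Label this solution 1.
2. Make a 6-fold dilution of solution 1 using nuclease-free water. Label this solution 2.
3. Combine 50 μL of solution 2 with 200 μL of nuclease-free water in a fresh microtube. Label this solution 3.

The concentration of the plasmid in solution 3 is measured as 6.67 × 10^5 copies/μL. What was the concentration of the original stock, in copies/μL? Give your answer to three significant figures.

Step 1: 60 μL brought to 180 μL → factor 180/60 = 3
Step 2: 6-fold → factor 6
Step 3: 50 μL + 200 μL = 250 μL total → factor 250/50 = 5
Overall dilution factor = 3 × 6 × 5 = 90
Stock = 6.67 × 10^5 copies/μL × 90 = 6.00 × 10^7 copies/μL

6.00 × 10^7 copies/μL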